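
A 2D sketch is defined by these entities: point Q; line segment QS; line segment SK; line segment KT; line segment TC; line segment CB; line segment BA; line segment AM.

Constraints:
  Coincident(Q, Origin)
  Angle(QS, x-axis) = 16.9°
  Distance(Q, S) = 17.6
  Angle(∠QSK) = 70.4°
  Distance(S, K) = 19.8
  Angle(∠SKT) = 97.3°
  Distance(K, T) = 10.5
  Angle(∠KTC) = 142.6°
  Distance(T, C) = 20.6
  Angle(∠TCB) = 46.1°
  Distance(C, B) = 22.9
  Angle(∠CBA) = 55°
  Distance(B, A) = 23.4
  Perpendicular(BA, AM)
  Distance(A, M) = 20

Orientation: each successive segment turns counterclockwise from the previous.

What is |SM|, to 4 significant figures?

38.43

Q is at the origin; QS runs at 16.9° with length 17.6, so S = (16.84, 5.116). ∠QSK = 70.4° gives SK at 126.5° from the x-axis; with |SK| = 19.8, K = (5.062, 21.03). ∠SKT = 97.3° gives KT at -150.8° from the x-axis; with |KT| = 10.5, T = (-4.103, 15.91). ∠KTC = 142.6° gives TC at -113.4° from the x-axis; with |TC| = 20.6, C = (-12.28, -2.996). ∠TCB = 46.1° gives CB at 20.50° from the x-axis; with |CB| = 22.9, B = (9.165, 5.024). ∠CBA = 55.0° gives BA at 145.5° from the x-axis; with |BA| = 23.4, A = (-10.12, 18.28). The perpendicularity gives AM at right angles to BA, so AM runs at -124.5°; with |AM| = 20.0, M = (-21.45, 1.796). Then |SM| = |M − S| = 38.43.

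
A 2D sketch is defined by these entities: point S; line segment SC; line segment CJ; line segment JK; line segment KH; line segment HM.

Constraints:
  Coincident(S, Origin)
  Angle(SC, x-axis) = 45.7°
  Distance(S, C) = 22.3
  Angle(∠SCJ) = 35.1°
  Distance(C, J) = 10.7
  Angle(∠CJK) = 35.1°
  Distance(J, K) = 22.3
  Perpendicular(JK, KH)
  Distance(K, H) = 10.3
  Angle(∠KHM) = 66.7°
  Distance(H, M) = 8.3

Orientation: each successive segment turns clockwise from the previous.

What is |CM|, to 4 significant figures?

5.985

JK ⟂ KH, so KH runs at 25.90°; with |KH| = 10.3, H = (13.39, 29.96). ∠KHM = 66.7° gives HM at -87.40° from the x-axis; with |HM| = 8.3, M = (13.77, 21.67). Then |CM| = |M − C| = 5.985.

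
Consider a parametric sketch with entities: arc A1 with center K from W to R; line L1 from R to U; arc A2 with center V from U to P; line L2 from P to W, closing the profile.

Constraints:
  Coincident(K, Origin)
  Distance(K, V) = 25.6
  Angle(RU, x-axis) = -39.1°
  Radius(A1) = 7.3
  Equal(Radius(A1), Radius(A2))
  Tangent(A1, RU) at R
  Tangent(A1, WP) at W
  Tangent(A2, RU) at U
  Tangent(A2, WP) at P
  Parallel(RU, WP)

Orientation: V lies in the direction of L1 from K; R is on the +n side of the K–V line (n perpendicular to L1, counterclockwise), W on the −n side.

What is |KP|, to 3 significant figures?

26.6

The slot axis is L1's direction at -39.1°, so u = (cos -39.1°, sin -39.1°) = (0.776, -0.631) and n = (−sin -39.1°, cos -39.1°) = (0.631, 0.776). K is at the origin and V lies 25.6 along u from K, so V = 25.6·u = (19.9, -16.1). Tangency of A1 to both parallel lines with radius 7.3 puts R and W at K ± 7.3·n: R = (4.60, 5.67), W = (-4.60, -5.67). Equal radii place U and P the same way about V: U = V + 7.3·n = (24.5, -10.5), P = V − 7.3·n = (15.3, -21.8). Then |KP| = |P − K| = 26.6.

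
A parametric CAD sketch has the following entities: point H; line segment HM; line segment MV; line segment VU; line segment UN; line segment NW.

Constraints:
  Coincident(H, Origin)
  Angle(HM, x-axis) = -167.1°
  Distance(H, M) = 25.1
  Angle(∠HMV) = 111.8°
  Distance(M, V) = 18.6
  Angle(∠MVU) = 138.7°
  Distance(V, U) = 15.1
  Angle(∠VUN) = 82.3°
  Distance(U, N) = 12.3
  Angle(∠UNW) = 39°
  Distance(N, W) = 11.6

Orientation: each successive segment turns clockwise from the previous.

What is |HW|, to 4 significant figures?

36.09

H is at the origin; HM runs at -167.1° with length 25.1, so M = (-24.47, -5.604). ∠HMV = 111.8° gives MV at 124.7° from the x-axis; with |MV| = 18.6, V = (-35.06, 9.688). ∠MVU = 138.7° gives VU at 83.40° from the x-axis; with |VU| = 15.1, U = (-33.32, 24.69). ∠VUN = 82.3° gives UN at -14.30° from the x-axis; with |UN| = 12.3, N = (-21.40, 21.65). ∠UNW = 39.0° gives NW at -155.3° from the x-axis; with |NW| = 11.6, W = (-31.94, 16.80). Then |HW| = |W − H| = 36.09.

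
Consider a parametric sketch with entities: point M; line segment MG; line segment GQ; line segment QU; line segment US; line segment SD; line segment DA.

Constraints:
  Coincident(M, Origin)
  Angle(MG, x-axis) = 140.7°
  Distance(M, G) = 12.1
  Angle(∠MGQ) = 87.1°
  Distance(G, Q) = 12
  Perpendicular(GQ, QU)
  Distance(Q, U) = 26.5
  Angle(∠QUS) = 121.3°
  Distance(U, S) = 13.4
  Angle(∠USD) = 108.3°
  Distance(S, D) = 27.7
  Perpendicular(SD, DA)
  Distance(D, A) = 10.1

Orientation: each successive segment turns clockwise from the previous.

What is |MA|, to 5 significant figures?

15.221

M is at the origin; MG runs at 140.7° with length 12.1, so G = (-9.3635, 7.6639). ∠MGQ = 87.1° gives GQ at 47.800° from the x-axis; with |GQ| = 12.0, Q = (-1.3028, 16.554). GQ ⟂ QU, so QU runs at -42.200°; with |QU| = 26.5, U = (18.329, -1.2470). ∠QUS = 121.3° gives US at -100.90° from the x-axis; with |US| = 13.4, S = (15.795, -14.405). ∠USD = 108.3° gives SD at -172.60° from the x-axis; with |SD| = 27.7, D = (-11.675, -17.973). SD ⟂ DA, so DA runs at 97.400°; with |DA| = 10.1, A = (-12.976, -7.9570). Then |MA| = |A − M| = 15.221.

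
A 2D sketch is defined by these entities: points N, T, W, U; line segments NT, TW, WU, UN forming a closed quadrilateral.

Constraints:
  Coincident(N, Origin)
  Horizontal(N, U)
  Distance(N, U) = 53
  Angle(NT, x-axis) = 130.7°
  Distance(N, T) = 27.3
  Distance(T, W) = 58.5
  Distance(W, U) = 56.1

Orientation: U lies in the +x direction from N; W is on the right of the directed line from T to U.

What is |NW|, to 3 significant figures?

33.0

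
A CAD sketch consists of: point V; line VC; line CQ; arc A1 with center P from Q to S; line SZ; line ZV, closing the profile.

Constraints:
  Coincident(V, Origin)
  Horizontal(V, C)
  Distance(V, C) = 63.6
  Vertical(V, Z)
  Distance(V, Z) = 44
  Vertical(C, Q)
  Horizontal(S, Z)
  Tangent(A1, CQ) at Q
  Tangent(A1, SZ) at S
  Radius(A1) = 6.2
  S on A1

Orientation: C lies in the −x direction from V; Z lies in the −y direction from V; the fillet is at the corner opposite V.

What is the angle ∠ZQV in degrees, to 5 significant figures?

36.293°

The virtual corner opposite V is at (-63.600, -44.000). A1 meets CQ tangentially, so PQ is at right angles to CQ and since A1 is tangent to SZ there, PS ⟂ SZ, with radius 6.2, so the center P sits 6.2 in from both sides at P = (-57.400, -37.800). That places the tangent points at Q = (-63.600, -37.800) on CQ and S = (-57.400, -44.000) on SZ. Then cos ∠ZQV = QZ·QV / (|QZ||QV|), giving 36.293°.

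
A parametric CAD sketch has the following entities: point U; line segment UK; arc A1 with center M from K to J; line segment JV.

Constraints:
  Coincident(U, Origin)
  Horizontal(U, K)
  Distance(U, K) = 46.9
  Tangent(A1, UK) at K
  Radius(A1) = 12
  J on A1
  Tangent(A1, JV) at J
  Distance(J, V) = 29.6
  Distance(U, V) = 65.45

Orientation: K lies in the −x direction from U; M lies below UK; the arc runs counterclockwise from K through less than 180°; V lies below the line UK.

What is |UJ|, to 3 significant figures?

60.4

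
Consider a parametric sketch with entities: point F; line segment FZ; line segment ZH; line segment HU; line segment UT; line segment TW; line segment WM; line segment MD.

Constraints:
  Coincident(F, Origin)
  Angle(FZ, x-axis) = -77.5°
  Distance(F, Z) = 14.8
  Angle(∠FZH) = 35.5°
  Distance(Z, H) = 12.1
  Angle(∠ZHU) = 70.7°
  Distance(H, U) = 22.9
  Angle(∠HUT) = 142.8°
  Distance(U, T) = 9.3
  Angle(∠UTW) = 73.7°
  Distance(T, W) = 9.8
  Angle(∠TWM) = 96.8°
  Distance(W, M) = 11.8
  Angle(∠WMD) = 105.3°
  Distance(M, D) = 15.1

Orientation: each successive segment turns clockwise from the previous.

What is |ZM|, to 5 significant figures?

13.419

∠UTW = 73.7° gives TW at -114.80° from the x-axis; with |TW| = 9.8, W = (19.385, -5.6264). ∠TWM = 96.8° gives WM at 162.00° from the x-axis; with |WM| = 11.8, M = (8.1627, -1.9800). Then |ZM| = |M − Z| = 13.419.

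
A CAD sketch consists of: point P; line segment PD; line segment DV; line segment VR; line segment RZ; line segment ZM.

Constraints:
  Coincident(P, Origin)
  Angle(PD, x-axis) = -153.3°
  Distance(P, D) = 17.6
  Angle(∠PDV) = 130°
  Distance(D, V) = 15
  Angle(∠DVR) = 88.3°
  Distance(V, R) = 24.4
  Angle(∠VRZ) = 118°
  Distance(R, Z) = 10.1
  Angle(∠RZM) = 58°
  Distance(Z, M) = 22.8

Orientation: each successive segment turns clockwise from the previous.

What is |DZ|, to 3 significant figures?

29.3

P is at the origin; PD runs at -153.3° with length 17.6, so D = (-15.7, -7.91). ∠PDV = 130.0° gives DV at 157° from the x-axis; with |DV| = 15.0, V = (-29.5, -1.97). ∠DVR = 88.3° gives VR at 65.0° from the x-axis; with |VR| = 24.4, R = (-19.2, 20.1). ∠VRZ = 118.0° gives RZ at 3.00° from the x-axis; with |RZ| = 10.1, Z = (-9.10, 20.7). Then |DZ| = |Z − D| = 29.3.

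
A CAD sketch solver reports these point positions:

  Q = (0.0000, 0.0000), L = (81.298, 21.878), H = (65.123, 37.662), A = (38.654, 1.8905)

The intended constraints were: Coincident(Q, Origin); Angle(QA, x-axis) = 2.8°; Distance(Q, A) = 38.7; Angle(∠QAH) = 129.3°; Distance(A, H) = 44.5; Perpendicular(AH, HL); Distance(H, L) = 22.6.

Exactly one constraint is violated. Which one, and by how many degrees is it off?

Perpendicular(AH, HL) — off by 7.80°.

Q = (0.00, 0.00) ✓; QA at 2.800° ✓; |QA| = 38.70 ✓; ∠QAH = 129.3° ✓; |AH| = 44.50 ✓; ∠(AH, HL) = 97.80° ✗; |HL| = 22.60 ✓.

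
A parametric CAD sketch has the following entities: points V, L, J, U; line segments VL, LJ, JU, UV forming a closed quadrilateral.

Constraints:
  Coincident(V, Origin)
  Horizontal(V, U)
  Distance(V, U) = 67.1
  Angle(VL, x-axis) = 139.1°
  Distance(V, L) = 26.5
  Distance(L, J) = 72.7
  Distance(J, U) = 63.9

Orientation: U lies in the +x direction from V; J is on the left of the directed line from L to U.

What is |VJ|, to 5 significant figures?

70.588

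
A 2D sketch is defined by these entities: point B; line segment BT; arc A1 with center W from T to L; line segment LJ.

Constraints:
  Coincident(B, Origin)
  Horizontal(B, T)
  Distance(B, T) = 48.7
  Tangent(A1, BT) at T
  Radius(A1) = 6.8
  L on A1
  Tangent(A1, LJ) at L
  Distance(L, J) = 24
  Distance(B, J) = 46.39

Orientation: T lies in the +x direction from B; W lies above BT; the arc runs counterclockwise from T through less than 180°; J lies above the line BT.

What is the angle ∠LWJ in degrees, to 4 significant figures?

74.18°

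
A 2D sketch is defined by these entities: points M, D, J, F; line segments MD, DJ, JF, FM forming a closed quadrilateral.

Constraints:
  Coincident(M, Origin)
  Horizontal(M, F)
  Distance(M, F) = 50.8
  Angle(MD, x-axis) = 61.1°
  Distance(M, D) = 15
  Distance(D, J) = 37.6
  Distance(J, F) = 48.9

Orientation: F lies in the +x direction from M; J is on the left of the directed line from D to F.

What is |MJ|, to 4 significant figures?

52.53

M is at the origin; M and F share the same y with |MF| = 50.8 and F in +x, so F = (50.8, 0). MD runs at 61.1° with |MD| = 15.0, so D = (7.249, 13.13). J is determined by |DJ| = 37.6 and |JF| = 48.9 together: it lies at the intersection of circle(D, 37.6) and circle(F, 48.9). With |DF| = 45.49, the foot of the radical line on DF is 12.00 from D and the perpendicular offset is √(37.6² − 12.00²) = 35.63. Taking the left-of-DF solution: J = (29.03, 43.78).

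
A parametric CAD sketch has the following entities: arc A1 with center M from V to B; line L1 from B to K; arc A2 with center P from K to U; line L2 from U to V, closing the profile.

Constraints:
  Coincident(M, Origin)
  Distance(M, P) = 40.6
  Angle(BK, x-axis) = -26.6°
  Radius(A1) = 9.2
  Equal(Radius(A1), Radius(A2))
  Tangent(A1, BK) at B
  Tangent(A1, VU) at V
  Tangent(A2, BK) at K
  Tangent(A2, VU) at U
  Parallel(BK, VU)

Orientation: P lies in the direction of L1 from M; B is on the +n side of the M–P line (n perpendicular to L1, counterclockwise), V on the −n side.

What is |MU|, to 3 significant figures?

41.6

The slot axis is L1's direction at -26.6°, so u = (cos -26.6°, sin -26.6°) = (0.894, -0.448) and n = (−sin -26.6°, cos -26.6°) = (0.448, 0.894). M is at the origin and P lies 40.6 along u from M, so P = 40.6·u = (36.3, -18.2). Tangency of A1 to both parallel lines with radius 9.2 puts B and V at M ± 9.2·n: B = (4.12, 8.23), V = (-4.12, -8.23). Equal radii place K and U the same way about P: K = P + 9.2·n = (40.4, -9.95), U = P − 9.2·n = (32.2, -26.4). Then |MU| = |U − M| = 41.6.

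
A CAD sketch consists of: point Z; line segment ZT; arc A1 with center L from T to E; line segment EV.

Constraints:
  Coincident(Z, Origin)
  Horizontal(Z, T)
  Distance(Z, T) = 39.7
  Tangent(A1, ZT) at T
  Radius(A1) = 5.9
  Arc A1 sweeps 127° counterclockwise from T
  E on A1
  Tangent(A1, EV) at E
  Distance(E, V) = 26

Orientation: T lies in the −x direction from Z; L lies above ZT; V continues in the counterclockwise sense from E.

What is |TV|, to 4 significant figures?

32.13

On A1, T sits at bearing -90° from L; a 127° counterclockwise sweep puts E at bearing 37°, so E = L + 5.9·(cos 37°, sin 37°) = (-34.99, 9.451). The tangent condition forces LE to be normal to EV, so EV runs along (−sin 37°, cos 37°); with |EV| = 26.0, V = (-50.64, 30.22). Then |TV| = |V − T| = 32.13.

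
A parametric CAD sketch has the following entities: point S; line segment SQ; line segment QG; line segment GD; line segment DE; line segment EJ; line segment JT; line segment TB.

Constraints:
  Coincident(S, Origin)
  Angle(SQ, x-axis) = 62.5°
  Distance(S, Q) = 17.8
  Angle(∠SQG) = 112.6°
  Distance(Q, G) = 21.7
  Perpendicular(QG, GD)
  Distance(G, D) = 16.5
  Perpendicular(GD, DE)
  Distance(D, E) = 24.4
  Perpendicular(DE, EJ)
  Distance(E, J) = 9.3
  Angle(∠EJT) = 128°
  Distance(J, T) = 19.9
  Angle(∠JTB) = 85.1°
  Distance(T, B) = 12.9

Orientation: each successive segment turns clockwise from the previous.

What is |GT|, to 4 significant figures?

10.08

S is at the origin; SQ runs at 62.5° with length 17.8, so Q = (8.219, 15.79). ∠SQG = 112.6° gives QG at -4.900° from the x-axis; with |QG| = 21.7, G = (29.84, 13.94). QG ⟂ GD, so GD runs at -94.90°; with |GD| = 16.5, D = (28.43, -2.504). GD is perpendicular to DE, so DE runs at 175.1°; with |DE| = 24.4, E = (4.120, -0.4203). DE is perpendicular to EJ, so EJ runs at 85.10°; with |EJ| = 9.3, J = (4.914, 8.846). ∠EJT = 128.0° gives JT at 33.10° from the x-axis; with |JT| = 19.9, T = (21.58, 19.71). Then |GT| = |T − G| = 10.08.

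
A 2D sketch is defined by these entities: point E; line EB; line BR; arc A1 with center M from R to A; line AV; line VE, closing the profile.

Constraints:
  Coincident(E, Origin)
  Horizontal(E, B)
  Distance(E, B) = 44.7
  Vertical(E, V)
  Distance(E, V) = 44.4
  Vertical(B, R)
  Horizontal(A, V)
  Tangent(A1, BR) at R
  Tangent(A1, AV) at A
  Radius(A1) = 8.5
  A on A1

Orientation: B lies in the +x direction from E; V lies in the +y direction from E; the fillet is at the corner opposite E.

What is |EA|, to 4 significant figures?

57.29

E is at the origin; EB is horizontal with |EB| = 44.7 and B on the +x side, so B = (44.70, 0.000). E and V share the same x with |EV| = 44.4 and V on the +y side, so V = (0.000, 44.40). The virtual corner opposite E is at (44.70, 44.40). A1 meets BR tangentially, so MR is at right angles to BR and tangency of A1 to AV means the radius MA is perpendicular to AV, with radius 8.5, so the center M sits 8.5 in from both sides at M = (36.20, 35.90). That places the tangent points at R = (44.70, 35.90) on BR and A = (36.20, 44.40) on AV. Then |EA| = |A − E| = 57.29.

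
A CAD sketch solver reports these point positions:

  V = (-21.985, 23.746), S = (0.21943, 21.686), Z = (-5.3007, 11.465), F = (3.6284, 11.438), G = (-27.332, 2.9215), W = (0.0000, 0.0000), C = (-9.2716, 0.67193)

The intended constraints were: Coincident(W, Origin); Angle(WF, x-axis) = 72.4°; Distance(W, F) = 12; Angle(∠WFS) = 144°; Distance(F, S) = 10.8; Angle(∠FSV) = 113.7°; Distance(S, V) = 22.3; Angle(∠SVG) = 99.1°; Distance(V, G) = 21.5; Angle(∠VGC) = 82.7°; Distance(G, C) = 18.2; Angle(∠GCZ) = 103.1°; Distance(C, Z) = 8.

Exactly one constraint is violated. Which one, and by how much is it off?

Distance(C, Z) = 8 — off by 3.50.

W = (0.00, 0.00) ✓; WF at 72.40° ✓; |WF| = 12.00 ✓; ∠WFS = 144.0° ✓; |FS| = 10.80 ✓; ∠FSV = 113.7° ✓; |SV| = 22.30 ✓; ∠SVG = 99.10° ✓; |VG| = 21.50 ✓; ∠VGC = 82.70° ✓; |GC| = 18.20 ✓; ∠GCZ = 103.1° ✓; |CZ| = 11.50 ✗.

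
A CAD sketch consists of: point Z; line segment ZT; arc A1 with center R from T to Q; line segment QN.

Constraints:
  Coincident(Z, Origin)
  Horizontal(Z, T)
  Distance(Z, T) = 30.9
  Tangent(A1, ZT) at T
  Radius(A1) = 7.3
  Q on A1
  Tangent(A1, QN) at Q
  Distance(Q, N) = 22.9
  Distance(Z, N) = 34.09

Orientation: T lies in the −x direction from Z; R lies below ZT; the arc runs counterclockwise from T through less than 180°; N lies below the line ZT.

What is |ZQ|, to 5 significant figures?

38.034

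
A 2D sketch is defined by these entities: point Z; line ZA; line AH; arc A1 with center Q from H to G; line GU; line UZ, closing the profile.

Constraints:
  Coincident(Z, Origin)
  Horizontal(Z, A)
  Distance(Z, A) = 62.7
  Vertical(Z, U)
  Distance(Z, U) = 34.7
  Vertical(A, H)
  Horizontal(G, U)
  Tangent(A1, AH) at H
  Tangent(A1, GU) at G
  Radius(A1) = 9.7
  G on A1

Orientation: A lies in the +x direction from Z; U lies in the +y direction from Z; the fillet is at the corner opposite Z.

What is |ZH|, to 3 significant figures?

67.5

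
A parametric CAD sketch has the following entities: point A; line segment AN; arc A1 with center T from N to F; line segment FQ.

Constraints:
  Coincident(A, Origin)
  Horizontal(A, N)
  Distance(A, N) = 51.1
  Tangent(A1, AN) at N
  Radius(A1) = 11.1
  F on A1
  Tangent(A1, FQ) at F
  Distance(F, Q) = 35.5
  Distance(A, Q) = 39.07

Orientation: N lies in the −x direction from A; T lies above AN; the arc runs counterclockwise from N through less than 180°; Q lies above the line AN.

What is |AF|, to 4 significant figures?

42.43

Checks: |TF| = 11.10 ✓; ∠(TF, FQ) = 90.00° ✓; |FQ| = 35.50 ✓; |AQ| = 39.07 ✓.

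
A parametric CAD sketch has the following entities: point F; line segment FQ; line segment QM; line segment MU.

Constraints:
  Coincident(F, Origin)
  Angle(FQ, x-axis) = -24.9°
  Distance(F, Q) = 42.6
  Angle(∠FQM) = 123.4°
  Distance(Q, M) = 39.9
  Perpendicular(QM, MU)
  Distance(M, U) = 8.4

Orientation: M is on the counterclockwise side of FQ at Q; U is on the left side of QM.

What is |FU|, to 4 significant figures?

68.93

∠FQM = 123.4°, so QM runs at -24.9° + (180° − 123.4°) = 31.70° from the x-axis; with |QM| = 39.9, M = Q + 39.9·(cos 31.70°, sin 31.70°) = (72.59, 3.030). QM ⟂ MU; with |MU| = 8.4 on the left of QM, U = M + 8.4·(-0.5255, 0.8508) = (68.17, 10.18). Then |FU| = |U − F| = 68.93.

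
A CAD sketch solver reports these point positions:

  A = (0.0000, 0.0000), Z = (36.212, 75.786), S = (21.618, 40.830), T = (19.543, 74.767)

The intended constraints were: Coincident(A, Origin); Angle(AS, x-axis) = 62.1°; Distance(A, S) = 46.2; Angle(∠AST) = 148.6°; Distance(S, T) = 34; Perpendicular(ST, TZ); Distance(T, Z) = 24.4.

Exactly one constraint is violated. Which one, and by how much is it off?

Distance(T, Z) = 24.4 — off by 7.70.

A = (0.00, 0.00) ✓; AS at 62.10° ✓; |AS| = 46.20 ✓; ∠AST = 148.6° ✓; |ST| = 34.00 ✓; ∠(ST, TZ) = 90.00° ✓; |TZ| = 16.70 ✗.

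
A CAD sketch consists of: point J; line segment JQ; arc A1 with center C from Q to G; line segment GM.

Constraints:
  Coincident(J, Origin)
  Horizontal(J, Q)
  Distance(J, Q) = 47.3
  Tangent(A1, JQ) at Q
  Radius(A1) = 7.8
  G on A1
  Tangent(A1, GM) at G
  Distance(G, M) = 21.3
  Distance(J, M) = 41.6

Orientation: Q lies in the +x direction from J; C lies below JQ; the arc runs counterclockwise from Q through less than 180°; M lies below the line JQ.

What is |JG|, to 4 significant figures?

40.27

J is at the origin; J and Q share the same y with |JQ| = 47.3 and Q on the +x side, so Q = (47.30, 0.000). Tangency of A1 to JQ means the radius CQ is perpendicular to JQ, so C = Q + (0, -7.8) = (47.30, -7.800). Since CG ⟂ GM (tangency), |CM| = √(7.8² + 21.3²) = 22.68 regardless of where G sits on A1. So M lies on both circle(J, 41.6) and circle(C, 22.68); the below-JQ intersection is M = (32.96, -25.38). G is the foot of the tangent from M: G = (39.93, -5.249).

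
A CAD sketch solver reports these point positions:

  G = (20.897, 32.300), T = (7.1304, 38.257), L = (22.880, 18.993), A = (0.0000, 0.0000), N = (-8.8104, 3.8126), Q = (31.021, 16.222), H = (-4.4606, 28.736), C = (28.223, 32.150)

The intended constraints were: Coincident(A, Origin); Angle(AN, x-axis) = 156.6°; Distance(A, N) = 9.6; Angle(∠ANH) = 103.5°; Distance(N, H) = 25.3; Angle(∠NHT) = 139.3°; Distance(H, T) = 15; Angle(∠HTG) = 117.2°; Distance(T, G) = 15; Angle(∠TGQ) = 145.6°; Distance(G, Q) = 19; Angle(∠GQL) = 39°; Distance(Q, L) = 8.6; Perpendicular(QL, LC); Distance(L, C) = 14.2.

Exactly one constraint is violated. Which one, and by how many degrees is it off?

Perpendicular(QL, LC) — off by 3.30°.

A = (0.00, 0.00) ✓; AN at 156.6° ✓; |AN| = 9.600 ✓; ∠ANH = 103.5° ✓; |NH| = 25.30 ✓; ∠NHT = 139.3° ✓; |HT| = 15.00 ✓; ∠HTG = 117.2° ✓; |TG| = 15.00 ✓; ∠TGQ = 145.6° ✓; |GQ| = 19.00 ✓; ∠GQL = 39.00° ✓; |QL| = 8.600 ✓; ∠(QL, LC) = 93.30° ✗; |LC| = 14.20 ✓.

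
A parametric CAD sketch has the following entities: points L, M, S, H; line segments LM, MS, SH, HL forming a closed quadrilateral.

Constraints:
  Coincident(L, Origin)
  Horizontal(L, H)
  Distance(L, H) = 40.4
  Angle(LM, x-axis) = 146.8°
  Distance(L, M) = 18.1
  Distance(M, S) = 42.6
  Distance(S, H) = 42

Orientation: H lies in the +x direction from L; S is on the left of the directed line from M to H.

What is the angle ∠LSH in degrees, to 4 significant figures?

58.65°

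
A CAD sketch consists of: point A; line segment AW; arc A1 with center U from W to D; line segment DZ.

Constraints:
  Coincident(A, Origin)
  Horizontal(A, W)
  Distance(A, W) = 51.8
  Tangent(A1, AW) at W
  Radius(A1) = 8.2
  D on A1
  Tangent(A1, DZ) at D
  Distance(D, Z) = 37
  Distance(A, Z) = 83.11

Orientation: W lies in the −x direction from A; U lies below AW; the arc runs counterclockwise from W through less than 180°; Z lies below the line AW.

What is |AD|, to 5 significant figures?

59.643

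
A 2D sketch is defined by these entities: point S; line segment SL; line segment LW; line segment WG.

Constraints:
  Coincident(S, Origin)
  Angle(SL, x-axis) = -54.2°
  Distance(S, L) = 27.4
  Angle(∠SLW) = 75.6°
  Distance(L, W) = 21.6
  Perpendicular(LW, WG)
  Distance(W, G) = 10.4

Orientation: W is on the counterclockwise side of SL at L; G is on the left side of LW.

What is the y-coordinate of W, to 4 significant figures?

-5.628

S is at the origin; SL runs at -54.2° with length 27.4, so L = 27.4·(cos -54.2°, sin -54.2°) = (16.03, -22.22). ∠SLW = 75.6°, so LW runs at -54.2° + (180° − 75.6°) = 50.20° from the x-axis; with |LW| = 21.6, W = L + 21.6·(cos 50.20°, sin 50.20°) = (29.85, -5.628). So W.y = -5.628.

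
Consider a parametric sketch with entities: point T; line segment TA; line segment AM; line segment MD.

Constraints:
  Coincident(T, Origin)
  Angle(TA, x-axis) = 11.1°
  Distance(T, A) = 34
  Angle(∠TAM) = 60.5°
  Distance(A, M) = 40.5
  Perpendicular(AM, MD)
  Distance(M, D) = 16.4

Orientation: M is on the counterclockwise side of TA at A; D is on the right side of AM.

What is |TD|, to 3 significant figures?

51.8

T is at the origin; TA runs at 11.1° with length 34.0, so A = 34.0·(cos 11.1°, sin 11.1°) = (33.4, 6.55). ∠TAM = 60.5°, so AM runs at 11.1° + (180° − 60.5°) = 131° from the x-axis; with |AM| = 40.5, M = A + 40.5·(cos 131°, sin 131°) = (7.01, 37.3). AM ⟂ MD; with |MD| = 16.4 on the right of AM, D = M + 16.4·(0.759, 0.651) = (19.5, 48.0). Then |TD| = |D − T| = 51.8.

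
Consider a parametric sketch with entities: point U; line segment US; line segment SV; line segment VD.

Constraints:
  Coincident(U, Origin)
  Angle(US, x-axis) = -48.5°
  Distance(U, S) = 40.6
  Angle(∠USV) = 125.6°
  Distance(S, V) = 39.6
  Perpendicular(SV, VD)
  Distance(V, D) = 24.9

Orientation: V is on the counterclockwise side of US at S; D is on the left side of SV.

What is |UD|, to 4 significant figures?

63.75

∠USV = 125.6°, so SV runs at -48.5° + (180° − 125.6°) = 5.900° from the x-axis; with |SV| = 39.6, V = S + 39.6·(cos 5.900°, sin 5.900°) = (66.29, -26.34). SV ⟂ VD; with |VD| = 24.9 on the left of SV, D = V + 24.9·(-0.1028, 0.9947) = (63.73, -1.569). Then |UD| = |D − U| = 63.75.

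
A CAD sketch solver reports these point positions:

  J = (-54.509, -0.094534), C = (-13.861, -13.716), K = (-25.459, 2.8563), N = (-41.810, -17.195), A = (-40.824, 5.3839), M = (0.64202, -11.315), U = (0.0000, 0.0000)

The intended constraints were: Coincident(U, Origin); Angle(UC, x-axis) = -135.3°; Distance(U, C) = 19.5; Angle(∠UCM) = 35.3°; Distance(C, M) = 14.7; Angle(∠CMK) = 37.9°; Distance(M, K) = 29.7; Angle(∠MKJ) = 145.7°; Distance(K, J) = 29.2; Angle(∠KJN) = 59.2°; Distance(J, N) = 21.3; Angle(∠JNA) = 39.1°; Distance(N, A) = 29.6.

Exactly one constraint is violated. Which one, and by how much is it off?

Distance(N, A) = 29.6 — off by 7.00.

U = (0.00, 0.00) ✓; UC at -135.3° ✓; |UC| = 19.50 ✓; ∠UCM = 35.30° ✓; |CM| = 14.70 ✓; ∠CMK = 37.90° ✓; |MK| = 29.70 ✓; ∠MKJ = 145.7° ✓; |KJ| = 29.20 ✓; ∠KJN = 59.20° ✓; |JN| = 21.30 ✓; ∠JNA = 39.10° ✓; |NA| = 22.60 ✗.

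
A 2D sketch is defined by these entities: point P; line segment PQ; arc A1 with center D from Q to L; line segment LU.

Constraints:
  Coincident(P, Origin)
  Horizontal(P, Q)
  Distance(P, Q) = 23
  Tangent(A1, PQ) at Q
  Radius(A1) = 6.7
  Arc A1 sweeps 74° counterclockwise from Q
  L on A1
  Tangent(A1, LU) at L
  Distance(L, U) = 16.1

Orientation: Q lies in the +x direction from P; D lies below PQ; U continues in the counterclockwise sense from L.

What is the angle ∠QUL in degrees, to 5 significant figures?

12.151°

P is at the origin; PQ is horizontal with |PQ| = 23.0 and Q on the +x side, so Q = (23.000, 0.0000). The tangent condition forces DQ to be normal to PQ, so D = Q + (0, -6.7) = (23.000, -6.7000). On A1, Q sits at bearing 90° from D; a 74° counterclockwise sweep puts L at bearing 164°, so L = D + 6.7·(cos 164°, sin 164°) = (16.560, -4.8532). Tangency of A1 to LU means the radius DL is perpendicular to LU, so LU runs along (−sin 164°, cos 164°); with |LU| = 16.1, U = (12.122, -20.330). Then cos ∠QUL = UQ·UL / (|UQ||UL|), giving 12.151°.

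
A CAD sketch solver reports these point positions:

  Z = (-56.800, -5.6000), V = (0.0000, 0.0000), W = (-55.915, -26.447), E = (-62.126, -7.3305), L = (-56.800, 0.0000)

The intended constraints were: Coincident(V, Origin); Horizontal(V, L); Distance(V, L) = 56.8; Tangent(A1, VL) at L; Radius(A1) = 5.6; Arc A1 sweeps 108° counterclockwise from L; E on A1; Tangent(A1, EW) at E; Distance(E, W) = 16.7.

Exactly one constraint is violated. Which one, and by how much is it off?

Distance(E, W) = 16.7 — off by 3.40.

V = (0.00, 0.00) ✓; V.y = 0.00, L.y = 0.00 ✓; |VL| = 56.80 ✓; ∠(ZL, LV) = 90.00° ✓; |ZL| = 5.600 ✓; bearing(Z→E) − bearing(Z→L) = 108.0° ✓; |ZE| = 5.600 ✓; ∠(ZE, EW) = 90.00° ✓; |EW| = 20.10 ✗.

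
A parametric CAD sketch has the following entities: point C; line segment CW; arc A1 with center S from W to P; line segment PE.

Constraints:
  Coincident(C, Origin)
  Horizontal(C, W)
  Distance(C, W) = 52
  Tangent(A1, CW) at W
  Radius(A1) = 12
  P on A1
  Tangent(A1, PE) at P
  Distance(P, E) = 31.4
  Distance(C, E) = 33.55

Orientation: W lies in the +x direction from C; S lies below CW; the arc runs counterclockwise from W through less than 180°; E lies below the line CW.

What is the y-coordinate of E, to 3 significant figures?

-25.9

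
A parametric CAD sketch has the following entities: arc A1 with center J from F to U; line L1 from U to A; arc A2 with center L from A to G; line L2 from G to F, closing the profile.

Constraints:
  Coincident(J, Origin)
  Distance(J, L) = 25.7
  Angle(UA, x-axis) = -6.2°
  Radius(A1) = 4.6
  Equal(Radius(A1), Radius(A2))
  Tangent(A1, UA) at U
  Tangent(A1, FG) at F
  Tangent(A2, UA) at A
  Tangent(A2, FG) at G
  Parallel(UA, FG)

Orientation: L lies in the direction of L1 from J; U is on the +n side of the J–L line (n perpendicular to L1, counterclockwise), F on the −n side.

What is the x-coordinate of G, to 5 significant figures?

25.053

The slot axis is L1's direction at -6.2°, so u = (cos -6.2°, sin -6.2°) = (0.99415, -0.10800) and n = (−sin -6.2°, cos -6.2°) = (0.10800, 0.99415). J is at the origin and L lies 25.7 along u from J, so L = 25.7·u = (25.550, -2.7756). Tangency of A1 to both parallel lines with radius 4.6 puts U and F at J ± 4.6·n: U = (0.49680, 4.5731), F = (-0.49680, -4.5731). Equal radii place A and G the same way about L: A = L + 4.6·n = (26.046, 1.7975), G = L − 4.6·n = (25.053, -7.3487). So G.x = 25.053.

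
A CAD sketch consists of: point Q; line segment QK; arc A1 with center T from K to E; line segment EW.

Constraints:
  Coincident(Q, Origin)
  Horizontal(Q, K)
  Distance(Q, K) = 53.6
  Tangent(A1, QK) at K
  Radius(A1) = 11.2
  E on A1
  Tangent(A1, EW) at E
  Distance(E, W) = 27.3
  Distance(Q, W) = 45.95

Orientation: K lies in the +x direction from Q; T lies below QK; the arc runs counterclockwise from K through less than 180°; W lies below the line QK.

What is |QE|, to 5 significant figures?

43.799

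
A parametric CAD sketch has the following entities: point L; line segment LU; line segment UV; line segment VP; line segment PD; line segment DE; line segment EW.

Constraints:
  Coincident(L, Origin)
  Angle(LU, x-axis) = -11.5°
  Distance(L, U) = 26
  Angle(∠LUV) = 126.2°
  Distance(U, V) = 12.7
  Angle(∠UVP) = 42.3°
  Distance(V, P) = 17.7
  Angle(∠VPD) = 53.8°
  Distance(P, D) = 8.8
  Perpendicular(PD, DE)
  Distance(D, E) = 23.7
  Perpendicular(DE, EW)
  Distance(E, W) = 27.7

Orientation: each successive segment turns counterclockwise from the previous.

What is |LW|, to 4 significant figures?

41.17

PD is perpendicular to DE, so DE runs at 36.20°; with |DE| = 23.7, E = (41.49, 10.26). DE ⟂ EW, so EW runs at 126.2°; with |EW| = 27.7, W = (25.13, 32.61). Then |LW| = |W − L| = 41.17.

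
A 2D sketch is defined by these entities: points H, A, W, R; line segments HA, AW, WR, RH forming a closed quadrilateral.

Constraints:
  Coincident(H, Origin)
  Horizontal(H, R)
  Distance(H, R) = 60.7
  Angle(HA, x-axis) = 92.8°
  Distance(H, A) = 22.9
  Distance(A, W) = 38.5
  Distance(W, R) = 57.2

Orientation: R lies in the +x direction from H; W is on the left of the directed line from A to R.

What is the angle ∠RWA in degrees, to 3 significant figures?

84.7°

Checks: |AW| = 38.50 ✓; |WR| = 57.20 ✓.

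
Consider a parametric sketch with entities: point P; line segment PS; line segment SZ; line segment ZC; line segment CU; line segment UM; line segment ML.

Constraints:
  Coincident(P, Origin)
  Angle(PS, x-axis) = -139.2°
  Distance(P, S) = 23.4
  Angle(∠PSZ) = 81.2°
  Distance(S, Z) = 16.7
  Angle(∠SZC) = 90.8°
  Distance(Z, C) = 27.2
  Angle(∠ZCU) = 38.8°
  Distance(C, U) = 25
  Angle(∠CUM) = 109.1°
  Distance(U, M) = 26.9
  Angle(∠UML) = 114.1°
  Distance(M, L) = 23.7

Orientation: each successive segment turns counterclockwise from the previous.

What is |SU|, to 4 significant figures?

8.017

∠SZC = 90.8° gives ZC at 48.80° from the x-axis; with |ZC| = 27.2, C = (12.92, -5.648). ∠ZCU = 38.8° gives CU at -170.0° from the x-axis; with |CU| = 25.0, U = (-11.70, -9.989). Then |SU| = |U − S| = 8.017.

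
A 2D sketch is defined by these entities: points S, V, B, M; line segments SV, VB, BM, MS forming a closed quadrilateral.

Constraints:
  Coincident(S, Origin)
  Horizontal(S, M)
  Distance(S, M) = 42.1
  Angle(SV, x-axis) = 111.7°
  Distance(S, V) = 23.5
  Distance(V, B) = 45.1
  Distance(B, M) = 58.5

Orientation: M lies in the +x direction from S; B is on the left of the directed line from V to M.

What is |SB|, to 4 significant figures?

59.15

S is at the origin; SM is horizontal with |SM| = 42.1 and M in +x, so M = (42.1, 0). SV runs at 111.7° with |SV| = 23.5, so V = (-8.689, 21.83). B is determined by |VB| = 45.1 and |BM| = 58.5 together: it lies at the intersection of circle(V, 45.1) and circle(M, 58.5). With |VM| = 55.28, the foot of the radical line on VM is 15.09 from V and the perpendicular offset is √(45.1² − 15.09²) = 42.50. Taking the left-of-VM solution: B = (21.96, 54.92).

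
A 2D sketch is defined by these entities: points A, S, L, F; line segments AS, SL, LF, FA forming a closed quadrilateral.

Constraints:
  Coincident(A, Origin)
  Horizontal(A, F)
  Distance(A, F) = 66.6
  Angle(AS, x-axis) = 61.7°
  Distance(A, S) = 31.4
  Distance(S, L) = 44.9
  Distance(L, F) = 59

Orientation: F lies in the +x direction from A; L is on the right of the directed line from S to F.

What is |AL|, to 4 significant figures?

19.77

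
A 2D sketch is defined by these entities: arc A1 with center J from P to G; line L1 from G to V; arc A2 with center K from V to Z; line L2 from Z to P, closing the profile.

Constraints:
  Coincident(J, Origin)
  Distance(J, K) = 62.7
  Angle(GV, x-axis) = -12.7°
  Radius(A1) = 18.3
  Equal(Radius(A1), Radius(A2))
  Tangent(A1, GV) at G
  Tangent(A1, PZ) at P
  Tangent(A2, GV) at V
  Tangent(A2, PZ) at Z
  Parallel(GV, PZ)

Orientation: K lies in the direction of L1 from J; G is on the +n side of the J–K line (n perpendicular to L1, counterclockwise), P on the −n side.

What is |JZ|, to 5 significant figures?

65.316

The slot axis is L1's direction at -12.7°, so u = (cos -12.7°, sin -12.7°) = (0.97553, -0.21985) and n = (−sin -12.7°, cos -12.7°) = (0.21985, 0.97553). J is at the origin and K lies 62.7 along u from J, so K = 62.7·u = (61.166, -13.784). Tangency of A1 to both parallel lines with radius 18.3 puts G and P at J ± 18.3·n: G = (4.0232, 17.852), P = (-4.0232, -17.852). Equal radii place V and Z the same way about K: V = K + 18.3·n = (65.189, 4.0679), Z = K − 18.3·n = (57.143, -31.637). Then |JZ| = |Z − J| = 65.316.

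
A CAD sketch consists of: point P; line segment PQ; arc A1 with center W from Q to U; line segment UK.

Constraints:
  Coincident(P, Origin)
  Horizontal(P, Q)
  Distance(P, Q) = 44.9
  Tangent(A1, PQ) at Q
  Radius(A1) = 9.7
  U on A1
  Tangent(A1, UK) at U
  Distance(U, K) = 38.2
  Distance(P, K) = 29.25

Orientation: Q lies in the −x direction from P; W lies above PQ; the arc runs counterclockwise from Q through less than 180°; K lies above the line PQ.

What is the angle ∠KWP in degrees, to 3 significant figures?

39.2°

Checks: |WU| = 9.700 ✓; ∠(WU, UK) = 90.00° ✓; |UK| = 38.20 ✓; |PK| = 29.25 ✓.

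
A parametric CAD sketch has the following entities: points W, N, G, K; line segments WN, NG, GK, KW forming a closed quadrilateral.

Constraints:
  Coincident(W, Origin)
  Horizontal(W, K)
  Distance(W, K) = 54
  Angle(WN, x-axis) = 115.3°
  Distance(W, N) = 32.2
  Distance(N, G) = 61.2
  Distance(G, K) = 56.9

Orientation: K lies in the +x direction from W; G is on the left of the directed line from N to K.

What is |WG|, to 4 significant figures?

69.27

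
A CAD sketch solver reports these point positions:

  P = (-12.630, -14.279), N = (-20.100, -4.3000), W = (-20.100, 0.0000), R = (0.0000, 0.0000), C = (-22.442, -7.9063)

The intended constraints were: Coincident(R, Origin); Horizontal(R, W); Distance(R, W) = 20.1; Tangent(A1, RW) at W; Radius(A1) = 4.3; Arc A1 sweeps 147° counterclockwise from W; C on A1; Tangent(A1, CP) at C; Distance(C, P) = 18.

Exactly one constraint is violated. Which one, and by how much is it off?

Distance(C, P) = 18 — off by 6.30.

R = (0.00, 0.00) ✓; R.y = 0.00, W.y = 0.00 ✓; |RW| = 20.10 ✓; ∠(NW, WR) = 90.00° ✓; |NW| = 4.300 ✓; bearing(N→C) − bearing(N→W) = 147.0° ✓; |NC| = 4.300 ✓; ∠(NC, CP) = 90.00° ✓; |CP| = 11.70 ✗.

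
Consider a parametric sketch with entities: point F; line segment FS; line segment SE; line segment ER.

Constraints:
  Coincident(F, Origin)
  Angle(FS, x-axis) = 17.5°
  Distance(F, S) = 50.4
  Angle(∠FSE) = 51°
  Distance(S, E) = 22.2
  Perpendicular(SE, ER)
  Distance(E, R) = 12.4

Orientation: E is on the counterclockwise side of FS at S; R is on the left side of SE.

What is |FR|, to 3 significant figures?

28.4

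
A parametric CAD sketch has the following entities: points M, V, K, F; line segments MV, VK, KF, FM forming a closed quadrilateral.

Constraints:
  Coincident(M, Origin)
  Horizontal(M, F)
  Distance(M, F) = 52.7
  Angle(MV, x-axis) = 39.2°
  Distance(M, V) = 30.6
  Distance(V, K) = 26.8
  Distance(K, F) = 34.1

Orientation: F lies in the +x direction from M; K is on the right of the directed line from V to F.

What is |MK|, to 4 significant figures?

20.61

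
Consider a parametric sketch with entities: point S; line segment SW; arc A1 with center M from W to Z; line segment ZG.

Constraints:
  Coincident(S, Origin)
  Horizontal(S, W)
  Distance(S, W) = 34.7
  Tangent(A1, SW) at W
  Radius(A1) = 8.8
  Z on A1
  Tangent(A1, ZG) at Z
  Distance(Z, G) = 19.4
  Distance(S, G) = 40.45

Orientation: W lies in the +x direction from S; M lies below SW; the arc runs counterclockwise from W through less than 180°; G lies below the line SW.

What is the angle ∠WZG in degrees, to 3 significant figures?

132°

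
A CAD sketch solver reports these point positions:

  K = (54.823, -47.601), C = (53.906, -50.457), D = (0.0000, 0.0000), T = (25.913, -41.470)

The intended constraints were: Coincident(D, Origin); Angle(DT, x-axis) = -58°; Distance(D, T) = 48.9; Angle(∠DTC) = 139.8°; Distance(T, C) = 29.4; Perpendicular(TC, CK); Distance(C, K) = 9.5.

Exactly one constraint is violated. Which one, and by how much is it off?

Distance(C, K) = 9.5 — off by 6.50.

D = (0.00, 0.00) ✓; DT at -58.00° ✓; |DT| = 48.90 ✓; ∠DTC = 139.8° ✓; |TC| = 29.40 ✓; ∠(TC, CK) = 90.00° ✓; |CK| = 3.000 ✗.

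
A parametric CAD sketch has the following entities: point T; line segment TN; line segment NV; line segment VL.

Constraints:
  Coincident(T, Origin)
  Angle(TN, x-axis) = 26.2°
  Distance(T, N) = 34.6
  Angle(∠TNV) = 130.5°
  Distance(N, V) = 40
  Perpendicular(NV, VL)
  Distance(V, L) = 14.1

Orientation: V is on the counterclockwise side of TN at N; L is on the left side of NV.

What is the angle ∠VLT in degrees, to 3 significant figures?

101°

T is at the origin; TN runs at 26.2° with length 34.6, so N = 34.6·(cos 26.2°, sin 26.2°) = (31.0, 15.3). ∠TNV = 130.5°, so NV runs at 26.2° + (180° − 130.5°) = 75.7° from the x-axis; with |NV| = 40.0, V = N + 40.0·(cos 75.7°, sin 75.7°) = (40.9, 54.0). NV is perpendicular to VL; with |VL| = 14.1 on the left of NV, L = V + 14.1·(-0.969, 0.247) = (27.3, 57.5). Then cos ∠VLT = LV·LT / (|LV||LT|), giving 101°.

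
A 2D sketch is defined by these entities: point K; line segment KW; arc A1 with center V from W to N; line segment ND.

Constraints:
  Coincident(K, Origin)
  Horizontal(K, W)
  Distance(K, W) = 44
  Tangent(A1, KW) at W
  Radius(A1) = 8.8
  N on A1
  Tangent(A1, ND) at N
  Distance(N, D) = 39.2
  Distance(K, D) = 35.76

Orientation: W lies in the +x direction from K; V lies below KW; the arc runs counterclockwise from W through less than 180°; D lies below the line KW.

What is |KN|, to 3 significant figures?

37.3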